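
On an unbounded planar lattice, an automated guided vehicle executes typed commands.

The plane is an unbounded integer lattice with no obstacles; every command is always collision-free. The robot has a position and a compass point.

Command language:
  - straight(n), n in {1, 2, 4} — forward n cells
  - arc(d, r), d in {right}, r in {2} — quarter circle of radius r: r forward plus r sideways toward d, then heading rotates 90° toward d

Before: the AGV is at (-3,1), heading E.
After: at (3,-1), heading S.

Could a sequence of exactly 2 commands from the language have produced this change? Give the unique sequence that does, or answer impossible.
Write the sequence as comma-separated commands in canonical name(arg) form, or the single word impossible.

key: running arc(right, 2) before straight(4) would end elsewhere — order is forced
start: at (-3,1), heading E
[1] after straight(4): at (1,1), heading E
[2] after arc(right, 2): at (3,-1), heading S
all 16 alternatives checked — unique.

straight(4), arc(right, 2)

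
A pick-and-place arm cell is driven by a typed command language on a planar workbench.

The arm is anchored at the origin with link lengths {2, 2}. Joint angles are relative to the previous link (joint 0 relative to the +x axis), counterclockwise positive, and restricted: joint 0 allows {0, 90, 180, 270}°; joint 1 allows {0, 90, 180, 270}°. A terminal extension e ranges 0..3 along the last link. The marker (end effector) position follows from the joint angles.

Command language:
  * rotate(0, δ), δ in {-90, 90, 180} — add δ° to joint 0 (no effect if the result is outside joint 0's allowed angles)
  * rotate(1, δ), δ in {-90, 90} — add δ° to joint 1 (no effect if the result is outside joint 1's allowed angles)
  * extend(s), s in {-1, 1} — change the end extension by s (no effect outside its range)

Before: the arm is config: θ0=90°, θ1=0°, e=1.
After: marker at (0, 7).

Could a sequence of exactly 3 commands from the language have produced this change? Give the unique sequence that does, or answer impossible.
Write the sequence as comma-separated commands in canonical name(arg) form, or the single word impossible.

extend(1), extend(1), extend(1)

initial: config: θ0=90°, θ1=0°, e=1
1. extend(1) → config: θ0=90°, θ1=0°, e=2
2. extend(1) → config: θ0=90°, θ1=0°, e=3
3. extend(1) → config: θ0=90°, θ1=0°, e=3
no rival 3-sequence matches.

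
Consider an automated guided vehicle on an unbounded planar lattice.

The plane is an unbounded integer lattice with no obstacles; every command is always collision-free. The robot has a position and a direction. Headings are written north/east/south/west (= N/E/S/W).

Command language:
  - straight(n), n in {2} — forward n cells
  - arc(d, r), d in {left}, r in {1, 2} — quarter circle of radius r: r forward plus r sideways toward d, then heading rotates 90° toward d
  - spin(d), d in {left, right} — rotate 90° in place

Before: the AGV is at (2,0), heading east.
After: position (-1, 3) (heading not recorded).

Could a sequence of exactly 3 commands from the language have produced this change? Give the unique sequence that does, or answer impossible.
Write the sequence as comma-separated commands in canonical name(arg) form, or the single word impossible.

key: running straight(2) before arc(left, 1) would end elsewhere — order is forced
initial: at (2,0), heading east
1. arc(left, 1) → at (3,1), heading north
2. arc(left, 2) → at (1,3), heading west
3. straight(2) → at (-1,3), heading west
uniquely the one of 125 3-step routes that fits.

arc(left, 1), arc(left, 2), straight(2)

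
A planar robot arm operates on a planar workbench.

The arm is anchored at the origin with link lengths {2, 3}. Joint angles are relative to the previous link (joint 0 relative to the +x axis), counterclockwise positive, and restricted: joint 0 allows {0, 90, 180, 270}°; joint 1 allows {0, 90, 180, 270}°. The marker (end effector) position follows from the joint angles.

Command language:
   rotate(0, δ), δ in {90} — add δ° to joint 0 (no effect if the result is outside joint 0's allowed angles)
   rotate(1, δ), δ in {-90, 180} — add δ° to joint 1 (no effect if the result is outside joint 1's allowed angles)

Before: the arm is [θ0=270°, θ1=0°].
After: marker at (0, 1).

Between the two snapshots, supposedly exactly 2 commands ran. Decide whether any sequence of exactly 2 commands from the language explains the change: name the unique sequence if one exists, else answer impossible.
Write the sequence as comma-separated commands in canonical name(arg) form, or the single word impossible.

from: [θ0=270°, θ1=0°]
[1] after rotate(1, -90): [θ0=270°, θ1=270°]
[2] after rotate(1, -90): [θ0=270°, θ1=180°]
no other 2-command option fits: unique.

rotate(1, -90), rotate(1, -90)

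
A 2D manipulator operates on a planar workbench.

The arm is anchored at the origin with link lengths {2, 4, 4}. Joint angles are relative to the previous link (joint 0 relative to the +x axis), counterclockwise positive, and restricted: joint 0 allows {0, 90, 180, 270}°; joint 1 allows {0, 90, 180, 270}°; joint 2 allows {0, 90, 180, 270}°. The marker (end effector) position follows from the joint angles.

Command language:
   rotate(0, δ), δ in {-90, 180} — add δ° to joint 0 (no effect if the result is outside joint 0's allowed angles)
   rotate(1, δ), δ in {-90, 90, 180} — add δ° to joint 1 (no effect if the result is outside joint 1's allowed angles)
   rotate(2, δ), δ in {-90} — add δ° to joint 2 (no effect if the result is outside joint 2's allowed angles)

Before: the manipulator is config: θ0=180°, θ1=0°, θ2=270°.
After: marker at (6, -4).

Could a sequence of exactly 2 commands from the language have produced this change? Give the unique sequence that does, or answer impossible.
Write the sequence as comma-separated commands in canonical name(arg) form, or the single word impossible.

t0: config: θ0=180°, θ1=0°, θ2=270°
[1] after rotate(0, -90): config: θ0=90°, θ1=0°, θ2=270°
[2] after rotate(0, -90): config: θ0=0°, θ1=0°, θ2=270°
uniquely the one of 36 2-step routes that fits.

rotate(0, -90), rotate(0, -90)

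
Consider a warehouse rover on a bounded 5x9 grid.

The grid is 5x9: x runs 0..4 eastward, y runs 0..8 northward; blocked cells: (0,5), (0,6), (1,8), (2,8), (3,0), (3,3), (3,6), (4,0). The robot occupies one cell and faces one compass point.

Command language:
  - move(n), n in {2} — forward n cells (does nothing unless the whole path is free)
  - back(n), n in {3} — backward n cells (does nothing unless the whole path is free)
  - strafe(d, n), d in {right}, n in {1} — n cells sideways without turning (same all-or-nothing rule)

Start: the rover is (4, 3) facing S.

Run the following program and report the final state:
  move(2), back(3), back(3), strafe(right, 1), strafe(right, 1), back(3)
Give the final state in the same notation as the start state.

from: (4, 3) facing S
t=1 move(2) ⇒ (4, 1) facing S
t=2 back(3) ⇒ (4, 4) facing S
t=3 back(3) ⇒ (4, 7) facing S
t=4 strafe(right, 1) ⇒ (3, 7) facing S
t=5 strafe(right, 1) ⇒ (2, 7) facing S
t=6 back(3) ⇒ (2, 7) facing S

(2, 7) facing S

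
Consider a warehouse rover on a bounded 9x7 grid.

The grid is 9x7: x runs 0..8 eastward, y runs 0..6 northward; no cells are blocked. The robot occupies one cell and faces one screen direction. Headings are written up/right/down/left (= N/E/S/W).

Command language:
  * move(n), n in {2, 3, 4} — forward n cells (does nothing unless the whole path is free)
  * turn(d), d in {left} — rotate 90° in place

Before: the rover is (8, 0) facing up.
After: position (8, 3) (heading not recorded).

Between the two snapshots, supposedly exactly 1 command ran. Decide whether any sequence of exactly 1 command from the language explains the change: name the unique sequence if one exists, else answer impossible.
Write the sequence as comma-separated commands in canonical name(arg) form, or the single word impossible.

from: (8, 0) facing up
t=1 move(3) ⇒ (8, 3) facing up
no other 1-command option fits: unique.

move(3)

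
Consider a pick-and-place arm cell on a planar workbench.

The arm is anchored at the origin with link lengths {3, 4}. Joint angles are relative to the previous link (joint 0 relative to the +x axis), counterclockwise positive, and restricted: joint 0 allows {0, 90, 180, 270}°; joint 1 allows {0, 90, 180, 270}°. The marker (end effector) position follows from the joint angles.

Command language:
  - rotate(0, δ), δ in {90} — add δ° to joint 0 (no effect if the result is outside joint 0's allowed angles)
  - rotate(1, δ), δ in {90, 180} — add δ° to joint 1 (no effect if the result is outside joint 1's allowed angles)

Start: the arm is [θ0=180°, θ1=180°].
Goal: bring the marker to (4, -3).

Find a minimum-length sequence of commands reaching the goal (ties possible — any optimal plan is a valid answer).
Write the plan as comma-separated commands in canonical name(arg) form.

start: [θ0=180°, θ1=180°]
[1] after rotate(1, 180): [θ0=180°, θ1=0°]
[2] after rotate(1, 90): [θ0=180°, θ1=90°]
[3] after rotate(0, 90): [θ0=270°, θ1=90°]
minimal: 3 command(s), checked below 3.

rotate(1, 180), rotate(1, 90), rotate(0, 90)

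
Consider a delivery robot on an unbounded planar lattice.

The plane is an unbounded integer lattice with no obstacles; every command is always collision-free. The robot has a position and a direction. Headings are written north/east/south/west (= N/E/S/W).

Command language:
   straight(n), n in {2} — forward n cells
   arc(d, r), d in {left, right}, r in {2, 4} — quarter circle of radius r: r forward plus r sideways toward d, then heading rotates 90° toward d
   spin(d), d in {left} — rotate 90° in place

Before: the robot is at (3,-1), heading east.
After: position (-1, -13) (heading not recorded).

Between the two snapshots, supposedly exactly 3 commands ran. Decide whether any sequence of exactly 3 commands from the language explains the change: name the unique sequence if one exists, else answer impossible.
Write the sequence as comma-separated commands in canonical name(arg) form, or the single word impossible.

arc(right, 4), arc(right, 4), arc(left, 4)

key: order matters: swapping arc(right, 4) and arc(left, 4) lands elsewhere
initial: at (3,-1), heading east
[1] after arc(right, 4): at (7,-5), heading south
[2] after arc(right, 4): at (3,-9), heading west
[3] after arc(left, 4): at (-1,-13), heading south
all 216 alternatives checked — unique.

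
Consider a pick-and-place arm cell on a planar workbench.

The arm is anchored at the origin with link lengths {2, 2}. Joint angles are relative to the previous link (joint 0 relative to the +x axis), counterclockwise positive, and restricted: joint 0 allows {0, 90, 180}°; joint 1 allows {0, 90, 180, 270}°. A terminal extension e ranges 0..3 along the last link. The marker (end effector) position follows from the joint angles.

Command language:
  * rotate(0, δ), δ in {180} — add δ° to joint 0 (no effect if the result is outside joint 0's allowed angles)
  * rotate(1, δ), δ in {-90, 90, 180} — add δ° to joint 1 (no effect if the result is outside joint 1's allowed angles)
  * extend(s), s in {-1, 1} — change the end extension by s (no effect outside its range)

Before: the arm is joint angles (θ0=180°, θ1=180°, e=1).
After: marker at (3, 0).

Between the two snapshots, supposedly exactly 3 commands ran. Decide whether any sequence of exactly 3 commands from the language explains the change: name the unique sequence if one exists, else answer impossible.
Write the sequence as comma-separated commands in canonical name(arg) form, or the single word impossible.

extend(1), extend(1), extend(1)

initial: joint angles (θ0=180°, θ1=180°, e=1)
t=1 extend(1) ⇒ joint angles (θ0=180°, θ1=180°, e=2)
t=2 extend(1) ⇒ joint angles (θ0=180°, θ1=180°, e=3)
t=3 extend(1) ⇒ joint angles (θ0=180°, θ1=180°, e=3)
no rival 3-sequence matches.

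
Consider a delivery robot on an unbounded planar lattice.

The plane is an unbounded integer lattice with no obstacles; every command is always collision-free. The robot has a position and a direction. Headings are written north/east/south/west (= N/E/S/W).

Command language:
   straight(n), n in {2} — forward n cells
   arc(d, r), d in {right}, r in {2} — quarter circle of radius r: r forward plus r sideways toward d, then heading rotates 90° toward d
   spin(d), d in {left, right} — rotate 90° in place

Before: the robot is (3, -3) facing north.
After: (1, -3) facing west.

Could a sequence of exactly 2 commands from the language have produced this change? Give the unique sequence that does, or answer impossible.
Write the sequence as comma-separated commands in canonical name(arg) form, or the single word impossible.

key: order matters: swapping spin(left) and straight(2) lands elsewhere
t0: (3, -3) facing north
1. spin(left) → (3, -3) facing west
2. straight(2) → (1, -3) facing west
uniquely the one of 16 2-step routes that fits.

spin(left), straight(2)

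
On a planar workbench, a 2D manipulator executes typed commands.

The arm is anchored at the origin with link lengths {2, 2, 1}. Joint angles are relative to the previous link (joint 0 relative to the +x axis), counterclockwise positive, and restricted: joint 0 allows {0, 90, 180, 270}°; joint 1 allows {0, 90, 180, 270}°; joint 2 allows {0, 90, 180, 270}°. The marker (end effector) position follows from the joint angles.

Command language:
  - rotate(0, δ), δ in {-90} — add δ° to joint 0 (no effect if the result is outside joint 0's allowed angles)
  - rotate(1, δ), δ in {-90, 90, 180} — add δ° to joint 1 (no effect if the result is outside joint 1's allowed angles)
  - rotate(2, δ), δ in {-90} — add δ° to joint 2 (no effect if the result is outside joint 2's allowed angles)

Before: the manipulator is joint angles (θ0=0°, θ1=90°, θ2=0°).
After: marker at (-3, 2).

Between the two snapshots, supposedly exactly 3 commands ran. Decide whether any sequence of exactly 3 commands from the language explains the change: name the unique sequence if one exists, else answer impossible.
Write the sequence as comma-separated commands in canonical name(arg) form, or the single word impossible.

rotate(0, -90), rotate(0, -90), rotate(0, -90)

from: joint angles (θ0=0°, θ1=90°, θ2=0°)
t=1 rotate(0, -90) ⇒ joint angles (θ0=270°, θ1=90°, θ2=0°)
t=2 rotate(0, -90) ⇒ joint angles (θ0=180°, θ1=90°, θ2=0°)
t=3 rotate(0, -90) ⇒ joint angles (θ0=90°, θ1=90°, θ2=0°)
no rival 3-sequence matches.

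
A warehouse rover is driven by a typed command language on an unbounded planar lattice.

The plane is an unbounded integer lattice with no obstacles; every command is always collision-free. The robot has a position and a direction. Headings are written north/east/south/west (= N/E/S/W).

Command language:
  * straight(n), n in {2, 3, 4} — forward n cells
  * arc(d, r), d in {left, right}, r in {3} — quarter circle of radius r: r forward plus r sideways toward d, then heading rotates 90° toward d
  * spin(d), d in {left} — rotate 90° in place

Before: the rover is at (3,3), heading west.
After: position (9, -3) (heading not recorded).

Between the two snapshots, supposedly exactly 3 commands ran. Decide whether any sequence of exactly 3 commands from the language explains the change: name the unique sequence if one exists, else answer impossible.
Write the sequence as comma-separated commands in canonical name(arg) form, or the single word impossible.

spin(left), arc(left, 3), arc(right, 3)

key: order matters: swapping spin(left) and arc(right, 3) lands elsewhere
t0: at (3,3), heading west
1. spin(left) → at (3,3), heading south
2. arc(left, 3) → at (6,0), heading east
3. arc(right, 3) → at (9,-3), heading south
uniquely the one of 216 3-step routes that fits.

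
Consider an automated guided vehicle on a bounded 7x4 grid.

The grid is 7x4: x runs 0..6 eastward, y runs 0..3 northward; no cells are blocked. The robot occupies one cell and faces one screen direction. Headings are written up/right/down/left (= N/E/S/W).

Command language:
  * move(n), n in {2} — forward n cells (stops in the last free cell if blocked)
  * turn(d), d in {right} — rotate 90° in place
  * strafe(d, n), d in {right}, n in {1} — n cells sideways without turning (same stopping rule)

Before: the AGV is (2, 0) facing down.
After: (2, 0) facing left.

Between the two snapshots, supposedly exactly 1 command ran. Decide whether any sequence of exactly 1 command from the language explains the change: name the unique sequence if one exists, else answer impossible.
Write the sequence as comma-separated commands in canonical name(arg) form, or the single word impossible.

turn(right)

key: parked at (2,0) the whole time — nothing moves the robot
from: (2, 0) facing down
[1] after turn(right): (2, 0) facing left
no other 1-command option fits: unique.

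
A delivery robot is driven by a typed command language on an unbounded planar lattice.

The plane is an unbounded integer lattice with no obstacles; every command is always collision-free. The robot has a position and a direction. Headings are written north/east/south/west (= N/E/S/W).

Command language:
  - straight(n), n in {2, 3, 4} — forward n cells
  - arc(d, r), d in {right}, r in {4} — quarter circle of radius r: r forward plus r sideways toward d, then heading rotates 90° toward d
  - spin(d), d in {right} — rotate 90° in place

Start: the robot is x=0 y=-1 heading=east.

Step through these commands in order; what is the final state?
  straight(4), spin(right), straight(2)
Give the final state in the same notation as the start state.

from: x=0 y=-1 heading=east
step 1 (straight(4)): x=4 y=-1 heading=east
step 2 (spin(right)): x=4 y=-1 heading=south
step 3 (straight(2)): x=4 y=-3 heading=south

x=4 y=-3 heading=south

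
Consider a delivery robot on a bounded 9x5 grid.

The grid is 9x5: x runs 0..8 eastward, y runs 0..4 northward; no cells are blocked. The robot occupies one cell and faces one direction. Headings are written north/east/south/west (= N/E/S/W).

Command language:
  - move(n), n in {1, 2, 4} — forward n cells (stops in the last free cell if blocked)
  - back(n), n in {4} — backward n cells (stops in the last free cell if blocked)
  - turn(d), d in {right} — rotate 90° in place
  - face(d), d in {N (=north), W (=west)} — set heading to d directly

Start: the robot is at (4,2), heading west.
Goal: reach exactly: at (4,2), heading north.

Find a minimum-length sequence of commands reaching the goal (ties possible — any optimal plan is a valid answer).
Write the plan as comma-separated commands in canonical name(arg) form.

turn(right)

from: at (4,2), heading west
t=1 turn(right) ⇒ at (4,2), heading north
minimal: 1 command(s), checked below 1.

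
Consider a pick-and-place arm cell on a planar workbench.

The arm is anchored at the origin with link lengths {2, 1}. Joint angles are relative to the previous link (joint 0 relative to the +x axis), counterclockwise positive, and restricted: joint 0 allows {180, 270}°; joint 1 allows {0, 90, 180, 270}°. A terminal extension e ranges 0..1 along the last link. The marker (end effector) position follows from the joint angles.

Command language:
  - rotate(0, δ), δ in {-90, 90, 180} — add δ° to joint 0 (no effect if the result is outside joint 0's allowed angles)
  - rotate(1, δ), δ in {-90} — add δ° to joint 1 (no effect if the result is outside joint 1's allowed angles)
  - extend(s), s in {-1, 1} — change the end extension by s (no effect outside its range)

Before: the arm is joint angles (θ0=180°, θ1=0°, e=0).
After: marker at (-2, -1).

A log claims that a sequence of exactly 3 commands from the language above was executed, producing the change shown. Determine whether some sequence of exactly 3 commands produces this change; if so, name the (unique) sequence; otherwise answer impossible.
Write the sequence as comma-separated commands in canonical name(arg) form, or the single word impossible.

rotate(1, -90), rotate(1, -90), rotate(1, -90)

begin: joint angles (θ0=180°, θ1=0°, e=0)
[1] after rotate(1, -90): joint angles (θ0=180°, θ1=270°, e=0)
[2] after rotate(1, -90): joint angles (θ0=180°, θ1=180°, e=0)
[3] after rotate(1, -90): joint angles (θ0=180°, θ1=90°, e=0)
all 216 alternatives checked — unique.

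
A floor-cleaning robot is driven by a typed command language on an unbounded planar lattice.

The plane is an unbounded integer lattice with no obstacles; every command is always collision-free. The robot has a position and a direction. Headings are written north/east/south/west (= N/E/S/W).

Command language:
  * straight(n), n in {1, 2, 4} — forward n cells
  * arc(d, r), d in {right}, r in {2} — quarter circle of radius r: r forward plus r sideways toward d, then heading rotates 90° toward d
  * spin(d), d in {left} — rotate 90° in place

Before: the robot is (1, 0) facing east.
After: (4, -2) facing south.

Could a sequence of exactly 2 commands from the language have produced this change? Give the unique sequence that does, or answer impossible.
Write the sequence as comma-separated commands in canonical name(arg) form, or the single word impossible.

key: running arc(right, 2) before straight(1) would end elsewhere — order is forced
start: (1, 0) facing east
step 1 (straight(1)): (2, 0) facing east
step 2 (arc(right, 2)): (4, -2) facing south
no rival 2-sequence matches.

straight(1), arc(right, 2)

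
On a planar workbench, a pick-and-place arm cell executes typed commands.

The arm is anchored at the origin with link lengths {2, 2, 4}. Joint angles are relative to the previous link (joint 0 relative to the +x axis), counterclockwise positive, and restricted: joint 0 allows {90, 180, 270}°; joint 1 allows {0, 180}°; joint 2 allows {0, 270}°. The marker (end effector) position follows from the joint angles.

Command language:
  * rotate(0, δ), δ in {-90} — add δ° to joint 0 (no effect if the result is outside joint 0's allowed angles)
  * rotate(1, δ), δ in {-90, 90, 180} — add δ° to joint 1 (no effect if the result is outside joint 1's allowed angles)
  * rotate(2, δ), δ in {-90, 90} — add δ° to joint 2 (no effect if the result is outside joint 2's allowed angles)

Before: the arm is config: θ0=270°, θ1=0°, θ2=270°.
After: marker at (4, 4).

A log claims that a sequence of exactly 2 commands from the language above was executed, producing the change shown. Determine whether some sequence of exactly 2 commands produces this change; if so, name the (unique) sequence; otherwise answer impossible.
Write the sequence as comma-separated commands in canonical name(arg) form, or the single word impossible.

rotate(0, -90), rotate(0, -90)

from: config: θ0=270°, θ1=0°, θ2=270°
t=1 rotate(0, -90) ⇒ config: θ0=180°, θ1=0°, θ2=270°
t=2 rotate(0, -90) ⇒ config: θ0=90°, θ1=0°, θ2=270°
uniquely the one of 36 2-step routes that fits.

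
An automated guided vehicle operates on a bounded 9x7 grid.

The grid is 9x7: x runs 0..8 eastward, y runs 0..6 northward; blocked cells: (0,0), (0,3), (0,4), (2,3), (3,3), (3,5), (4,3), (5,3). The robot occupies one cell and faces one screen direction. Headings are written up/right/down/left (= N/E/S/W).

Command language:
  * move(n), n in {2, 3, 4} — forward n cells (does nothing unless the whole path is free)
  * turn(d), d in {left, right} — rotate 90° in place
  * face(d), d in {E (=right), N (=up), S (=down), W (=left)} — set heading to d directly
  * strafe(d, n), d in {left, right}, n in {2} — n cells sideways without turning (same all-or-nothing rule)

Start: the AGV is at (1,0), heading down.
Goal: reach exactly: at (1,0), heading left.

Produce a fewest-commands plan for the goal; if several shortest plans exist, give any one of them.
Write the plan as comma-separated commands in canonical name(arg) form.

begin: at (1,0), heading down
t=1 turn(right) ⇒ at (1,0), heading left
no 0-step plan works, so 1 is optimal.

turn(right)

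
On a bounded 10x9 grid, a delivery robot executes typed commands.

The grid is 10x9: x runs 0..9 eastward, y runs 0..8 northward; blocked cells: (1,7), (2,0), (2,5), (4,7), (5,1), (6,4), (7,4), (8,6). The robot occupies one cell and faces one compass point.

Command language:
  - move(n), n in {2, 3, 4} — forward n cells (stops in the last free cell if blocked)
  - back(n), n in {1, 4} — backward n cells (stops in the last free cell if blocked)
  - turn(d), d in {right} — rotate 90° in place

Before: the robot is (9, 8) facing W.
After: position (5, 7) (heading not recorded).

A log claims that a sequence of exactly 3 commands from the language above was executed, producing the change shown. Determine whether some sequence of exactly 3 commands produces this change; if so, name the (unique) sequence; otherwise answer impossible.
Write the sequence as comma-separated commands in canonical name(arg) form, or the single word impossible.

move(4), turn(right), back(1)

key: running back(1) before move(4) would end elsewhere — order is forced
start: (9, 8) facing W
step 1 (move(4)): (5, 8) facing W
step 2 (turn(right)): (5, 8) facing N
step 3 (back(1)): (5, 7) facing N
uniquely the one of 216 3-step routes that fits.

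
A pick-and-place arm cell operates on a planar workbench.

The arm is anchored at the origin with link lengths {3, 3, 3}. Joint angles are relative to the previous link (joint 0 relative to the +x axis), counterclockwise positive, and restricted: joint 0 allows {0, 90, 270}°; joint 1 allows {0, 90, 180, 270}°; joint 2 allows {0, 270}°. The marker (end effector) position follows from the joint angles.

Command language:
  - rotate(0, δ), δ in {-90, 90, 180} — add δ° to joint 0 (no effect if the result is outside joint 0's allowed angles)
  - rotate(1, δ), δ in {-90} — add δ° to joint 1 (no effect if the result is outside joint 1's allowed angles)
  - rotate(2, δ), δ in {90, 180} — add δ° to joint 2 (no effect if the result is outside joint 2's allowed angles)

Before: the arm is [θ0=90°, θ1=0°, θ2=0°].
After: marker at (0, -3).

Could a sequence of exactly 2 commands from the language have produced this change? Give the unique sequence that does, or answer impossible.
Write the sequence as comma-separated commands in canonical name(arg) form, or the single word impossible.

rotate(1, -90), rotate(1, -90)

from: [θ0=90°, θ1=0°, θ2=0°]
1. rotate(1, -90) → [θ0=90°, θ1=270°, θ2=0°]
2. rotate(1, -90) → [θ0=90°, θ1=180°, θ2=0°]
all 36 alternatives checked — unique.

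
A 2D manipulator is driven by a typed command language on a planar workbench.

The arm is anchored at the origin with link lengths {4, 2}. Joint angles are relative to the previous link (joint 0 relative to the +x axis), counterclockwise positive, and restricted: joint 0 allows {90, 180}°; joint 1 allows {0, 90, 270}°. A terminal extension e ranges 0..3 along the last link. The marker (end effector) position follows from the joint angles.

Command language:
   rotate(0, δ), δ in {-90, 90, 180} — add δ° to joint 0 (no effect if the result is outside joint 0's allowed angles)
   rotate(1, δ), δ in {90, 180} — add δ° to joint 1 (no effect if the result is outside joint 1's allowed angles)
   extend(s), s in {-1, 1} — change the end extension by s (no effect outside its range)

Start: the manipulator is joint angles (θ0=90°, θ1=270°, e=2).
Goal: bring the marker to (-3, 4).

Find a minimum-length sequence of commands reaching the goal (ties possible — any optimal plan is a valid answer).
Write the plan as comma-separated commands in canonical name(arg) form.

begin: joint angles (θ0=90°, θ1=270°, e=2)
t=1 extend(-1) ⇒ joint angles (θ0=90°, θ1=270°, e=1)
t=2 rotate(1, 180) ⇒ joint angles (θ0=90°, θ1=90°, e=1)
no 1-step plan works, so 2 is optimal.

extend(-1), rotate(1, 180)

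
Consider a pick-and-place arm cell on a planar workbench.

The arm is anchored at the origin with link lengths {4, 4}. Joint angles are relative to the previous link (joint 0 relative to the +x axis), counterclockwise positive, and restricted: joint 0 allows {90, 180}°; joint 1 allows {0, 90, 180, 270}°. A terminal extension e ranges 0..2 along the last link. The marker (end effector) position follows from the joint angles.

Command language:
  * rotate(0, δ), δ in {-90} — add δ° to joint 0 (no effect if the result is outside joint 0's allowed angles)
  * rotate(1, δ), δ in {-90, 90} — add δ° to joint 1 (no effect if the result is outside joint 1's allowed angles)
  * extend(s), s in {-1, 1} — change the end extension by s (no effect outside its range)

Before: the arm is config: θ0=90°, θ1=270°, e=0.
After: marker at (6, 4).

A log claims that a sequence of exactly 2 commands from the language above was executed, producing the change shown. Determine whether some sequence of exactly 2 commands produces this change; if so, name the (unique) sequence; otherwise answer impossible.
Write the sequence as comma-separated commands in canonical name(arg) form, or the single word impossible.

extend(1), extend(1)

initial: config: θ0=90°, θ1=270°, e=0
1. extend(1) → config: θ0=90°, θ1=270°, e=1
2. extend(1) → config: θ0=90°, θ1=270°, e=2
all 25 alternatives checked — unique.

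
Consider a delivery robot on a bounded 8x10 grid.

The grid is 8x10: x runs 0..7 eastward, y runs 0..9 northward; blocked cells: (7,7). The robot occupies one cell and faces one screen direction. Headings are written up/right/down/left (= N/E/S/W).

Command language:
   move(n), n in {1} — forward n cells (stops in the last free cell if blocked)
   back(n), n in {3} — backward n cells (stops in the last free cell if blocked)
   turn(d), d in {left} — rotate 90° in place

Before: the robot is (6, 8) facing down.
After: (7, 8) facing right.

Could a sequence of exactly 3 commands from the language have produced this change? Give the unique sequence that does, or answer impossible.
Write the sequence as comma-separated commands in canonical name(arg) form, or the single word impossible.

key: cell and facing (now E) both changed — the 3 commands mix motion and turning
t0: (6, 8) facing down
step 1 (turn(left)): (6, 8) facing right
step 2 (move(1)): (7, 8) facing right
step 3 (move(1)): (7, 8) facing right
no other 3-command option fits: unique.

turn(left), move(1), move(1)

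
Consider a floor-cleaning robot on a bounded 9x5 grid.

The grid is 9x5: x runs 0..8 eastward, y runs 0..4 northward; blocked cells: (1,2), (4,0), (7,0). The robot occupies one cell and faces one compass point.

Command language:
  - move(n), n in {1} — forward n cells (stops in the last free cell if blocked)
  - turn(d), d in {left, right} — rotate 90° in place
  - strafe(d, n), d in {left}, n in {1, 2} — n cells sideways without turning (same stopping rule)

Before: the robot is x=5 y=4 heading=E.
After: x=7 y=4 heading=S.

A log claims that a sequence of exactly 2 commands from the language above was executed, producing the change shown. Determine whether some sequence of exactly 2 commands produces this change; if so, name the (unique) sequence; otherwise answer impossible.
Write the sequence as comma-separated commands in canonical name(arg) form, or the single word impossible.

turn(right), strafe(left, 2)

key: order matters: swapping turn(right) and strafe(left, 2) lands elsewhere
initial: x=5 y=4 heading=E
1. turn(right) → x=5 y=4 heading=S
2. strafe(left, 2) → x=7 y=4 heading=S
all 25 alternatives checked — unique.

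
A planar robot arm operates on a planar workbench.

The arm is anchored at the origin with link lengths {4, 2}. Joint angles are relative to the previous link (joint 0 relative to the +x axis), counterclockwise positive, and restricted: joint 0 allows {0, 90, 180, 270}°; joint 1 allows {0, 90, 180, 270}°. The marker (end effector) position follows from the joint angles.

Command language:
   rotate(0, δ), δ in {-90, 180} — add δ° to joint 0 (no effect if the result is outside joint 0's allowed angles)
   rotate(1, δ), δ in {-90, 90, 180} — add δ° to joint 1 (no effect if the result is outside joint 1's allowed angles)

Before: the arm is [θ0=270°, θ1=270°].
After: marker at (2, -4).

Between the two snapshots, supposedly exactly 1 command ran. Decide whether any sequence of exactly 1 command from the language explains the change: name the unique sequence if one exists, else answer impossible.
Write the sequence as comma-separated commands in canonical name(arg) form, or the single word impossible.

t0: [θ0=270°, θ1=270°]
1. rotate(1, 180) → [θ0=270°, θ1=90°]
uniquely the one of 5 1-step routes that fits.

rotate(1, 180)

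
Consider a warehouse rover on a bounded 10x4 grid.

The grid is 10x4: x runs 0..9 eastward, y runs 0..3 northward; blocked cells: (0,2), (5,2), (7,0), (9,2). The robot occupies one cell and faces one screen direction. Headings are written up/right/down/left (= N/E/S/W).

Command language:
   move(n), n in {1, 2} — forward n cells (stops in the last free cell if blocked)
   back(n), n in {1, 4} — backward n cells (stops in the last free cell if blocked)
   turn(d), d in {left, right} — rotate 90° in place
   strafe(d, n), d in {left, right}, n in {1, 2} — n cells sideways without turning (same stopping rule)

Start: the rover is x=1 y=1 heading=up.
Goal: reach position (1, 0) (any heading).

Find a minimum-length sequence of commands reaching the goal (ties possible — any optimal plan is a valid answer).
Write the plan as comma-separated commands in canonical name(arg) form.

t0: x=1 y=1 heading=up
step 1 (back(4)): x=1 y=0 heading=up
minimal: 1 command(s), checked below 1.

back(4)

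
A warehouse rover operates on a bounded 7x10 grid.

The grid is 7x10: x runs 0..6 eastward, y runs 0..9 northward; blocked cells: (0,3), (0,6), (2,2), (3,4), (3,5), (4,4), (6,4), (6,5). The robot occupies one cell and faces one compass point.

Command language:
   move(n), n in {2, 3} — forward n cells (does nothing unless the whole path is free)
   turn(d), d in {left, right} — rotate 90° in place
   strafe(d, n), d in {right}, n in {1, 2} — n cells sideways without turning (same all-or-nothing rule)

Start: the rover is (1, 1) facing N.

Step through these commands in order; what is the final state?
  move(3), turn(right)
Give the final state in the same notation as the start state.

(1, 4) facing E

begin: (1, 1) facing N
[1] after move(3): (1, 4) facing N
[2] after turn(right): (1, 4) facing E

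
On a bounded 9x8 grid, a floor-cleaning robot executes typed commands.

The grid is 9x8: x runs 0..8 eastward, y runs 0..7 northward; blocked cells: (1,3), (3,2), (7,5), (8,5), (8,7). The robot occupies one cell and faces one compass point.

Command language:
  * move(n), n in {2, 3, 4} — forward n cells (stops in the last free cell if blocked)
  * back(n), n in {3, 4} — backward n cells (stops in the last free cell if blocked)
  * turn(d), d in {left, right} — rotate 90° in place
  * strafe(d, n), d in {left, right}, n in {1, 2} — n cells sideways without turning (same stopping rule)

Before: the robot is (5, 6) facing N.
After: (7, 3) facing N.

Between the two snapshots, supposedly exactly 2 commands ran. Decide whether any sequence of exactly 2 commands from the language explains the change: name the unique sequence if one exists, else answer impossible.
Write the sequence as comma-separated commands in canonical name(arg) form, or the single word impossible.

back(3), strafe(right, 2)

key: still facing N at the end — nothing in the sequence rotates
initial: (5, 6) facing N
t=1 back(3) ⇒ (5, 3) facing N
t=2 strafe(right, 2) ⇒ (7, 3) facing N
uniquely the one of 121 2-step routes that fits.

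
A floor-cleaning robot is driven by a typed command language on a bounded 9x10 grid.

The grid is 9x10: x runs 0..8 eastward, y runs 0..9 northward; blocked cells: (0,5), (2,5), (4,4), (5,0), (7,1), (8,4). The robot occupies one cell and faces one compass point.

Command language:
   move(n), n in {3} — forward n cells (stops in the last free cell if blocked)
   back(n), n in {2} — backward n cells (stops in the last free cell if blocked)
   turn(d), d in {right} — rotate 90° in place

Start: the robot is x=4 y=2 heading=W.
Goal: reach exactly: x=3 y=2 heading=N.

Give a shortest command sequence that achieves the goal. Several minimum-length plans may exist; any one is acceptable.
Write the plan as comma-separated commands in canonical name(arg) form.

t0: x=4 y=2 heading=W
t=1 back(2) ⇒ x=6 y=2 heading=W
t=2 move(3) ⇒ x=3 y=2 heading=W
t=3 turn(right) ⇒ x=3 y=2 heading=N
shorter routes all fall short; 3 is best.

back(2), move(3), turn(right)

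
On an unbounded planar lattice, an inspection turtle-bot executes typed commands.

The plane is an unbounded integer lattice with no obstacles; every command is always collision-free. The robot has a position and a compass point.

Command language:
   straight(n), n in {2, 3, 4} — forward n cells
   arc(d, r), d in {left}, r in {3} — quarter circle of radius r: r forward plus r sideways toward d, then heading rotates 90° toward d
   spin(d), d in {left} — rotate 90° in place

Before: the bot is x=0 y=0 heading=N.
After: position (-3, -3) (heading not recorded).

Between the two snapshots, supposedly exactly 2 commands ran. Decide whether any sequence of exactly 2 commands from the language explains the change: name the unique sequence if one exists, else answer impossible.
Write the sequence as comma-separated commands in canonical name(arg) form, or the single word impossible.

spin(left), arc(left, 3)

key: order matters: swapping spin(left) and arc(left, 3) lands elsewhere
from: x=0 y=0 heading=N
t=1 spin(left) ⇒ x=0 y=0 heading=W
t=2 arc(left, 3) ⇒ x=-3 y=-3 heading=S
no rival 2-sequence matches.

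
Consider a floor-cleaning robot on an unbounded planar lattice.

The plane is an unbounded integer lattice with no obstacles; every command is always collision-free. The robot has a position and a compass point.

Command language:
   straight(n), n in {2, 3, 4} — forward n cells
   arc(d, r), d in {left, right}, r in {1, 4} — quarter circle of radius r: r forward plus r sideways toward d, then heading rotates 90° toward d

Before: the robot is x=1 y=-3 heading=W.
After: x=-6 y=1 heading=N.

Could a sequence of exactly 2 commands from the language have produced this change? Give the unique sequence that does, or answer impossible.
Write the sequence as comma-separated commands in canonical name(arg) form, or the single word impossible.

key: cell and facing (now N) both changed — the 2 commands mix motion and turning
start: x=1 y=-3 heading=W
t=1 straight(3) ⇒ x=-2 y=-3 heading=W
t=2 arc(right, 4) ⇒ x=-6 y=1 heading=N
all 49 alternatives checked — unique.

straight(3), arc(right, 4)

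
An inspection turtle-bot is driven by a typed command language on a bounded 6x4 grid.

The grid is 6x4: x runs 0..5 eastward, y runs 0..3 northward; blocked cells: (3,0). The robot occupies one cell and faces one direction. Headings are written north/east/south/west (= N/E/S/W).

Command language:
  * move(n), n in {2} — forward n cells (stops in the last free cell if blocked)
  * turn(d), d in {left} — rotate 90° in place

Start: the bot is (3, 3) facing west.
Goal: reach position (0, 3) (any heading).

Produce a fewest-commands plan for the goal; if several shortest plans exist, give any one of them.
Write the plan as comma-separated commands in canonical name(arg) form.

move(2), move(2)

t0: (3, 3) facing west
1. move(2) → (1, 3) facing west
2. move(2) → (0, 3) facing west
nothing shorter than 2 reaches the goal.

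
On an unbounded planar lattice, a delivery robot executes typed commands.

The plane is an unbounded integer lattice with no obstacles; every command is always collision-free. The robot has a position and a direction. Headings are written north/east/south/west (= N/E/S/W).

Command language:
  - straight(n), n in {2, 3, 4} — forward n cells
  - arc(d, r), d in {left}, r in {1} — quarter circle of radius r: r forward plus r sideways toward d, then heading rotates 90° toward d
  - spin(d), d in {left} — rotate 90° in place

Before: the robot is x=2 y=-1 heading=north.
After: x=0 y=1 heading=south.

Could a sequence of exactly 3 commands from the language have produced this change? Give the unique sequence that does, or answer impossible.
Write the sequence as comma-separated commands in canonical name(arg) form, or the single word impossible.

straight(2), arc(left, 1), arc(left, 1)

key: cell and facing (now S) both changed — the 3 commands mix motion and turning
start: x=2 y=-1 heading=north
1. straight(2) → x=2 y=1 heading=north
2. arc(left, 1) → x=1 y=2 heading=west
3. arc(left, 1) → x=0 y=1 heading=south
no rival 3-sequence matches.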